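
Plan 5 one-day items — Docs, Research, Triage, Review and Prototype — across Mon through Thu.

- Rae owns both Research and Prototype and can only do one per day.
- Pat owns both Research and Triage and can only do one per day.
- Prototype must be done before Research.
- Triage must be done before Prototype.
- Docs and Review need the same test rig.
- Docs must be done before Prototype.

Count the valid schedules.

18

Splitting on Docs: it can be Mon (12), Tue (6). Listing each branch's schedules as (Research, Triage, Review, Prototype):
Docs=Mon: (Wed,Mon,Tue,Tue) (Wed,Mon,Wed,Tue) (Wed,Mon,Thu,Tue) (Thu,Mon,Tue,Tue) (Thu,Mon,Tue,Wed) (Thu,Mon,Wed,Tue) (Thu,Mon,Wed,Wed) (Thu,Mon,Thu,Tue) (Thu,Mon,Thu,Wed) (Thu,Tue,Tue,Wed) (Thu,Tue,Wed,Wed) (Thu,Tue,Thu,Wed) — 12.
Docs=Tue: (Thu,Mon,Mon,Wed) (Thu,Mon,Wed,Wed) (Thu,Mon,Thu,Wed) (Thu,Tue,Mon,Wed) (Thu,Tue,Wed,Wed) (Thu,Tue,Thu,Wed) — 6.
Summing: 12 + 6 = 18.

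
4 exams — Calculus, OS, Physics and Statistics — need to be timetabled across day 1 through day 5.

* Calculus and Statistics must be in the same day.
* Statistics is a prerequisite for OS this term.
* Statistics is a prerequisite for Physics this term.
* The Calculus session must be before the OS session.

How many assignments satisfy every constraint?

Splitting on Calculus: it can be day 1 (16), day 2 (9), day 3 (4), day 4 (1). Listing each branch's schedules as (OS, Physics, Statistics) by day number:
Calculus=day 1: (2,2,1) (2,3,1) (2,4,1) (2,5,1) (3,2,1) (3,3,1) (3,4,1) (3,5,1) (4,2,1) (4,3,1) (4,4,1) (4,5,1) (5,2,1) (5,3,1) (5,4,1) (5,5,1) — 16.
Calculus=day 2: (3,3,2) (3,4,2) (3,5,2) (4,3,2) (4,4,2) (4,5,2) (5,3,2) (5,4,2) (5,5,2) — 9.
Calculus=day 3: (4,4,3) (4,5,3) (5,4,3) (5,5,3) — 4.
Calculus=day 4: (5,5,4) — 1.
Summing: 16 + 9 + 4 + 1 = 30.

30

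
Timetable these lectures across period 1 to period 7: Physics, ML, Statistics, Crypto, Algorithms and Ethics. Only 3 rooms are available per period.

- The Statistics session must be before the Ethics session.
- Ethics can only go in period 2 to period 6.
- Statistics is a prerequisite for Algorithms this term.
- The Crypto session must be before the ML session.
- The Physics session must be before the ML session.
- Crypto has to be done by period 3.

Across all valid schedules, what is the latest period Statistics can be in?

Downstream work caps Statistics at period 5.
Statistics at period 5 is achievable: ML=period 2; Statistics=period 5; Crypto=period 1; Algorithms=period 6; Ethics=period 6; Physics=period 1.

period 5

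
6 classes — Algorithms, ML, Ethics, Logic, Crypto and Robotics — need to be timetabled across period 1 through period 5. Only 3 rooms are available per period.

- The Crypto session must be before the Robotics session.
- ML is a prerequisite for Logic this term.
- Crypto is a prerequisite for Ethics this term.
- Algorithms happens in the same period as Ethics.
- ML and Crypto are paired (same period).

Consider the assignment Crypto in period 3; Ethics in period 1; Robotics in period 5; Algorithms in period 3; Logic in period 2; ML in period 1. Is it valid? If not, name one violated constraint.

The Crypto session must be before the Robotics session — holds.
Algorithms happens in the same period as Ethics — violated.
ML and Crypto are paired (same period) — violated.
Only 3 rooms are available per period — holds.
ML is a prerequisite for Logic this term — holds.
Crypto is a prerequisite for Ethics this term — violated.

No. Crypto is a prerequisite for Ethics this term is not satisfied.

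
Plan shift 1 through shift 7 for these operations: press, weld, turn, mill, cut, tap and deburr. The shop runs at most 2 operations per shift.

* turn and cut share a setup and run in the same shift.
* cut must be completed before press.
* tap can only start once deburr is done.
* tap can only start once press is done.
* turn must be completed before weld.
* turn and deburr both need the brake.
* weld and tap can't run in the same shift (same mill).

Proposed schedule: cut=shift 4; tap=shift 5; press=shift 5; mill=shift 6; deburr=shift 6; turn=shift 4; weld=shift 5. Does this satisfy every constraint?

Invalid. The shop runs at most 2 operations per shift.

weld and tap can't run in the same shift (same mill) — violated.
cut must be completed before press — holds.
turn must be completed before weld — holds.
tap can only start once deburr is done — violated.
tap can only start once press is done — violated.
The shop runs at most 2 operations per shift — violated.
turn and deburr both need the brake — holds.
turn and cut share a setup and run in the same shift — holds.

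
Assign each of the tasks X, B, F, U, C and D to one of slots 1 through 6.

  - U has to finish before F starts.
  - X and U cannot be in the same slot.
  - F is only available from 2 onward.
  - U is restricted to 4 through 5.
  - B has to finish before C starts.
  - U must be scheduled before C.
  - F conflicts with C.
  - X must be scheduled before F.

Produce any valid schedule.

F in 5; U in 4; C in 6; B in 1; X in 1; D in 1

Checking: X(1) before F(5); U(4) before F(5); B(1) before C(6); U(4) before C(6); F(5) != C(6); X(1) != U(4); U=4 in [4,5]; F=5 in [2,6].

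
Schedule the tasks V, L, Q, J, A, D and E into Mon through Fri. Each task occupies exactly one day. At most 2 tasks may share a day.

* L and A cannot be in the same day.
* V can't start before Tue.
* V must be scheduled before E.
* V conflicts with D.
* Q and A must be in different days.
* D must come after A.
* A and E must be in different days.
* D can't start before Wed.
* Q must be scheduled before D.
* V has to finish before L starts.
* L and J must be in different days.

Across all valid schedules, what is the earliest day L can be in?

Precedence pushes L to at least Wed.
L at Wed is achievable: L -> Wed, J -> Mon, A -> Tue, Q -> Mon, D -> Wed, E -> Thu, V -> Tue.

Wed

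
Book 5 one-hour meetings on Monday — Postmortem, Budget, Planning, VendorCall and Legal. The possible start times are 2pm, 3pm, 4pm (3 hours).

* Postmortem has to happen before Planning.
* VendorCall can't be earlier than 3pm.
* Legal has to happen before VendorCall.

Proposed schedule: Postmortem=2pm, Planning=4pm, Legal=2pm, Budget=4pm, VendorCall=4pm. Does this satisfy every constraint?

Postmortem has to happen before Planning — holds.
VendorCall can't be earlier than 3pm — holds.
Legal has to happen before VendorCall — holds.

Valid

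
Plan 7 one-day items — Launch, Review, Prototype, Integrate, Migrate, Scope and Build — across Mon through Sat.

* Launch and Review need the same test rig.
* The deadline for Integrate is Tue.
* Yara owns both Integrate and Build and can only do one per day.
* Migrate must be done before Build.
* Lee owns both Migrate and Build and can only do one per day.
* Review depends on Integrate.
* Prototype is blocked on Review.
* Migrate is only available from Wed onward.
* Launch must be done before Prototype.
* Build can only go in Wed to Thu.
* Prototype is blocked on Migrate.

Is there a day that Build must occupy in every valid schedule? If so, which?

Build is available from Wed; precedence pushes Build to at least Thu; Build's own window allows nothing later than Thu.
So Build is pinned to Thu.

Thu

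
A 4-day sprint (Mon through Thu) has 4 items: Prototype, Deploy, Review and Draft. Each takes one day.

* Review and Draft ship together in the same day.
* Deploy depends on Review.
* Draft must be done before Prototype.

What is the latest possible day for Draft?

Downstream work caps Draft at Wed.
Draft at Wed is achievable: Deploy in Thu; Draft in Wed; Review in Wed; Prototype in Thu.

Wed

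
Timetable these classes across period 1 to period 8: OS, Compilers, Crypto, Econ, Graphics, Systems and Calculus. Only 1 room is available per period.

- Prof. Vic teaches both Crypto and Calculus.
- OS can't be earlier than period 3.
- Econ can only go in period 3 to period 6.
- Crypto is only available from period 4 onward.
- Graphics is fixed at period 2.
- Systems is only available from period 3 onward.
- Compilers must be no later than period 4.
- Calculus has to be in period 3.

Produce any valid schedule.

Graphics -> period 2; Systems -> period 7; Crypto -> period 5; OS -> period 6; Calculus -> period 3; Econ -> period 4; Compilers -> period 1

Checking: Crypto(period 5) != Calculus(period 3); OS=period 6 in [period 3,period 8]; Calculus=period 3 in [period 3,period 3]; Compilers=period 1 in [period 1,period 4]; Crypto=period 5 in [period 4,period 8]; Systems=period 7 in [period 3,period 8]; Graphics=period 2 in [period 2,period 2]; Econ=period 4 in [period 3,period 6]; max 1 per period (cap 1).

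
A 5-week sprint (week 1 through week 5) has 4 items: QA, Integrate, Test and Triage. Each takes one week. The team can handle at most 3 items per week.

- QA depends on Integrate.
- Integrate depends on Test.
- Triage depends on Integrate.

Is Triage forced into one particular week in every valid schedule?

Triage can be week 3 (e.g. Test in week 1, QA in week 3, Triage in week 3, Integrate in week 2) or week 4 (e.g. QA -> week 3, Test -> week 1, Triage -> week 4, Integrate -> week 2).

No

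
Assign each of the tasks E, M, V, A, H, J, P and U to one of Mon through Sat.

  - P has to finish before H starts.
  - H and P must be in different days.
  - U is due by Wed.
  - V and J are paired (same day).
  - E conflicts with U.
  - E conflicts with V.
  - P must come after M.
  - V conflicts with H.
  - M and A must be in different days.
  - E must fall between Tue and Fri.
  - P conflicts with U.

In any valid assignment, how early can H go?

Wed

Precedence pushes H to at least Wed.
H at Wed is achievable: V in Mon; H in Wed; M in Mon; U in Mon; A in Tue; P in Tue; J in Mon; E in Tue.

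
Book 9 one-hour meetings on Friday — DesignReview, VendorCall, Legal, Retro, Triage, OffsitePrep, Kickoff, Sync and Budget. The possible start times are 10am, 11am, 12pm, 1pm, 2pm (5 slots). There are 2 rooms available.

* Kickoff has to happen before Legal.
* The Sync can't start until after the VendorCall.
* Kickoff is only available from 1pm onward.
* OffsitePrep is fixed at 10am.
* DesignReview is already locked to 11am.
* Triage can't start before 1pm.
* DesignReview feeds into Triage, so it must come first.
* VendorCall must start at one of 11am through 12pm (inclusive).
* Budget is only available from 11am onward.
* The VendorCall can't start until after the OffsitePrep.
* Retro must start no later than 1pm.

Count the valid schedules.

Splitting on VendorCall: it can be 11am (11), 12pm (8). Listing each branch's schedules as (DesignReview, Legal, Retro, Triage, OffsitePrep, Kickoff, Sync, Budget):
VendorCall=11am: (11am,2pm,10am,1pm,10am,1pm,12pm,12pm) (11am,2pm,10am,1pm,10am,1pm,12pm,2pm) (11am,2pm,10am,1pm,10am,1pm,2pm,12pm) (11am,2pm,10am,2pm,10am,1pm,12pm,12pm) (11am,2pm,10am,2pm,10am,1pm,12pm,1pm) (11am,2pm,10am,2pm,10am,1pm,1pm,12pm) (11am,2pm,12pm,1pm,10am,1pm,12pm,2pm) (11am,2pm,12pm,1pm,10am,1pm,2pm,12pm) (11am,2pm,12pm,2pm,10am,1pm,12pm,1pm) (11am,2pm,12pm,2pm,10am,1pm,1pm,12pm) (11am,2pm,1pm,2pm,10am,1pm,12pm,12pm) — 11.
VendorCall=12pm: (11am,2pm,10am,1pm,10am,1pm,2pm,11am) (11am,2pm,10am,1pm,10am,1pm,2pm,12pm) (11am,2pm,10am,2pm,10am,1pm,1pm,11am) (11am,2pm,10am,2pm,10am,1pm,1pm,12pm) (11am,2pm,11am,1pm,10am,1pm,2pm,12pm) (11am,2pm,11am,2pm,10am,1pm,1pm,12pm) (11am,2pm,12pm,1pm,10am,1pm,2pm,11am) (11am,2pm,12pm,2pm,10am,1pm,1pm,11am) — 8.
Summing: 11 + 8 = 19.

19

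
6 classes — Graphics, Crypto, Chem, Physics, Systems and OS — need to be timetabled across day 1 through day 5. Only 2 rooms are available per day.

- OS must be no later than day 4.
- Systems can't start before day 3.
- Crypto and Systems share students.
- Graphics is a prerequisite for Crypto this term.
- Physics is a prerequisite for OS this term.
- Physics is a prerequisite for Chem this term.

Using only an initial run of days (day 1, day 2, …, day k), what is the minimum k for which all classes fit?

The precedence chain requires at least 2 distinct days.
With at most 2 per day and 6 classes, at least 3 days are needed.
Systems can't be placed before day 3, so the schedule must run through at least day 3.
3 works (last occupied day: day 3): for example OS in day 3, Graphics in day 1, Crypto in day 2, Systems in day 3, Physics in day 1, Chem in day 2.

3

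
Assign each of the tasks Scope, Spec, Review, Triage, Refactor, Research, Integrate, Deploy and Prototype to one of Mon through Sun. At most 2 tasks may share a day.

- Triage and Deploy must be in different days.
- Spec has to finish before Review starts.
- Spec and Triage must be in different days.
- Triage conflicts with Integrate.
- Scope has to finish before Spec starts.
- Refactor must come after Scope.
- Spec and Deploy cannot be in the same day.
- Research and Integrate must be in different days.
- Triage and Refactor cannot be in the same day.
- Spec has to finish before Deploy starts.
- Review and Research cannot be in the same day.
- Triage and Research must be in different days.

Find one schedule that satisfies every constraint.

Review in Wed; Research in Thu; Prototype in Thu; Integrate in Fri; Spec in Tue; Triage in Mon; Deploy in Wed; Scope in Mon; Refactor in Tue

Checking: Scope(Mon) before Spec(Tue); Spec(Tue) before Review(Wed); Scope(Mon) before Refactor(Tue); Spec(Tue) before Deploy(Wed); Triage(Mon) != Integrate(Fri); Triage(Mon) != Research(Thu); Triage(Mon) != Refactor(Tue); Spec(Tue) != Triage(Mon); Research(Thu) != Integrate(Fri); Review(Wed) != Research(Thu); Spec(Tue) != Deploy(Wed); Triage(Mon) != Deploy(Wed); max 2 per day (cap 2).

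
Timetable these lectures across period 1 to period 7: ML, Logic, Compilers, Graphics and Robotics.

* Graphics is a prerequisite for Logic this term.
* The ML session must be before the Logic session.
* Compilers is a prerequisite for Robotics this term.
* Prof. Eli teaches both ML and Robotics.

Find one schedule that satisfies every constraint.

Graphics=period 1, Logic=period 2, ML=period 1, Robotics=period 2, Compilers=period 1

Checking: Graphics(period 1) before Logic(period 2); Compilers(period 1) before Robotics(period 2); ML(period 1) before Logic(period 2); ML(period 1) != Robotics(period 2).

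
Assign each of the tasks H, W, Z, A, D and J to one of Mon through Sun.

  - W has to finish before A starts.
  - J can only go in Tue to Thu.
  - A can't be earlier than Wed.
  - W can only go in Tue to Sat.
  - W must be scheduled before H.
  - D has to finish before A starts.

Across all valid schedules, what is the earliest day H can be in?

Precedence pushes H to at least Wed.
H at Wed is achievable: J=Tue; D=Mon; A=Wed; Z=Mon; W=Tue; H=Wed.

Wed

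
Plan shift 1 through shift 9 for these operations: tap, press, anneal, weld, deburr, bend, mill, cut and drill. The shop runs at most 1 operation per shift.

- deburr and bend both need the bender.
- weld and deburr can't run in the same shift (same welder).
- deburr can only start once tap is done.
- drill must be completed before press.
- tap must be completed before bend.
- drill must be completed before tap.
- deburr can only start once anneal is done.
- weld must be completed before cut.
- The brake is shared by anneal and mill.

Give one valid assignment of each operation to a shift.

deburr in shift 4, weld in shift 6, press in shift 5, mill in shift 9, tap in shift 2, anneal in shift 3, bend in shift 7, drill in shift 1, cut in shift 8

Checking: tap(shift 2) before bend(shift 7); drill(shift 1) before tap(shift 2); weld(shift 6) before cut(shift 8); drill(shift 1) before press(shift 5); anneal(shift 3) before deburr(shift 4); tap(shift 2) before deburr(shift 4); weld(shift 6) != deburr(shift 4); deburr(shift 4) != bend(shift 7); anneal(shift 3) != mill(shift 9); max 1 per shift (cap 1).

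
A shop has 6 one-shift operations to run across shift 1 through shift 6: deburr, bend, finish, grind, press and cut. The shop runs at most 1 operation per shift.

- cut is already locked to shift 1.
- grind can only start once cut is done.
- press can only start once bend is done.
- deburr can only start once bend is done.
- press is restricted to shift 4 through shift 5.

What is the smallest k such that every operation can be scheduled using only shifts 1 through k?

The precedence chain requires at least 2 distinct shifts.
With at most 1 per shift and 6 operations, at least 6 shifts are needed.
press can't be placed before shift 4, so the schedule must run through at least shift 4.
6 works (last occupied shift: shift 6): for example finish -> shift 6, press -> shift 4, deburr -> shift 3, bend -> shift 2, grind -> shift 5, cut -> shift 1.

6 shifts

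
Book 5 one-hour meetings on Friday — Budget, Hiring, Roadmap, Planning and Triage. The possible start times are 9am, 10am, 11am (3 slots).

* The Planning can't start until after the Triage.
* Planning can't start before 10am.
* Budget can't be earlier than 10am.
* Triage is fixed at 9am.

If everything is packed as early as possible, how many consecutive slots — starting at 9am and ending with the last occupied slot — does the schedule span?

2

The precedence chain requires at least 2 distinct slots.
2 works (last occupied slot: 10am): for example Triage in 9am, Budget in 10am, Hiring in 9am, Planning in 10am, Roadmap in 9am.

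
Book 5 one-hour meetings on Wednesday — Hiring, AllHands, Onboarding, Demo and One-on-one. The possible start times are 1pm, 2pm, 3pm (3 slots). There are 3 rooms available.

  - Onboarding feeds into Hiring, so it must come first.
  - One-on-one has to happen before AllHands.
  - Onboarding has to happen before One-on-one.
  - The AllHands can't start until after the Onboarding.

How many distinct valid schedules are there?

Splitting on Hiring: it can be 2pm (3), 3pm (3). Listing each branch's schedules as (AllHands, Onboarding, Demo, One-on-one):
Hiring=2pm: (3pm,1pm,1pm,2pm) (3pm,1pm,2pm,2pm) (3pm,1pm,3pm,2pm) — 3.
Hiring=3pm: (3pm,1pm,1pm,2pm) (3pm,1pm,2pm,2pm) (3pm,1pm,3pm,2pm) — 3.
Summing: 3 + 3 = 6.

6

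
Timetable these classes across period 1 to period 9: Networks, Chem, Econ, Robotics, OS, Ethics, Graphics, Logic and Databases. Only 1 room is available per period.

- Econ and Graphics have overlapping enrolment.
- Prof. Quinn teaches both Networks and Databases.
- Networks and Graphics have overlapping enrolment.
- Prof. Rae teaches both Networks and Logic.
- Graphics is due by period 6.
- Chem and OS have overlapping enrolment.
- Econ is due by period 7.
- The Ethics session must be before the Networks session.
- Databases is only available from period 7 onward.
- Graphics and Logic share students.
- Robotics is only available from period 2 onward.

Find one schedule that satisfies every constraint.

Ethics -> period 4; Econ -> period 2; Databases -> period 7; Logic -> period 9; Networks -> period 5; Graphics -> period 1; OS -> period 8; Chem -> period 6; Robotics -> period 3

Checking: Ethics(period 4) before Networks(period 5); Networks(period 5) != Graphics(period 1); Chem(period 6) != OS(period 8); Networks(period 5) != Logic(period 9); Econ(period 2) != Graphics(period 1); Networks(period 5) != Databases(period 7); Graphics(period 1) != Logic(period 9); Econ=period 2 in [period 1,period 7]; Graphics=period 1 in [period 1,period 6]; Databases=period 7 in [period 7,period 9]; Robotics=period 3 in [period 2,period 9]; max 1 per period (cap 1).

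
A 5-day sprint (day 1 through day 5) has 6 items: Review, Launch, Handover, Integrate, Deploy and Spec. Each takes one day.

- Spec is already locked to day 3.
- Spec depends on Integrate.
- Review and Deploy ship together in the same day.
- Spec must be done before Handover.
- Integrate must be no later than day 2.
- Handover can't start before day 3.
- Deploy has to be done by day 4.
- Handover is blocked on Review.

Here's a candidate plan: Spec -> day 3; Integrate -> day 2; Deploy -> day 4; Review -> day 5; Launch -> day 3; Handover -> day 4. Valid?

Integrate must be no later than day 2 — holds.
Deploy has to be done by day 4 — holds.
Handover can't start before day 3 — holds.
Handover is blocked on Review — violated.
Review and Deploy ship together in the same day — violated.
Spec depends on Integrate — holds.
Spec must be done before Handover — holds.
Spec is already locked to day 3 — holds.

No — it violates: Handover is blocked on Review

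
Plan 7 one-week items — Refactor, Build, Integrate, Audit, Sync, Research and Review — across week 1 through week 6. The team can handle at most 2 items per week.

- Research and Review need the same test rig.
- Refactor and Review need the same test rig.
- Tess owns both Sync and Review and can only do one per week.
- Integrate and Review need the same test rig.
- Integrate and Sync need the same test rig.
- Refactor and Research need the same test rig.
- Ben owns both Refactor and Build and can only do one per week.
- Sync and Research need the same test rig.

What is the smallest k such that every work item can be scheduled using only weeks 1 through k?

4 weeks

With at most 2 per week and 7 work items, at least 4 weeks are needed.
4 works (last occupied week: week 4): for example Review -> week 4; Build -> week 2; Integrate -> week 1; Sync -> week 2; Refactor -> week 1; Audit -> week 3; Research -> week 3.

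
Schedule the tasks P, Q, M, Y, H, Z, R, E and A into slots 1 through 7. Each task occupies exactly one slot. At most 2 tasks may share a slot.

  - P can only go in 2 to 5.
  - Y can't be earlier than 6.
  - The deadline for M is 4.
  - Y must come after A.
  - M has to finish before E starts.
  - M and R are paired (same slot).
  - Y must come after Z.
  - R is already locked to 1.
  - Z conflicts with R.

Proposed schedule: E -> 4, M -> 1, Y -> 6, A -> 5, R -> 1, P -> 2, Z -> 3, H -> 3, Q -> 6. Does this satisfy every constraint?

Valid

Z conflicts with R — holds.
P can only go in 2 to 5 — holds.
Y must come after Z — holds.
R is already locked to 1 — holds.
Y can't be earlier than 6 — holds.
M and R are paired (same slot) — holds.
The deadline for M is 4 — holds.
M has to finish before E starts — holds.
Y must come after A — holds.
At most 2 tasks may share a slot — holds.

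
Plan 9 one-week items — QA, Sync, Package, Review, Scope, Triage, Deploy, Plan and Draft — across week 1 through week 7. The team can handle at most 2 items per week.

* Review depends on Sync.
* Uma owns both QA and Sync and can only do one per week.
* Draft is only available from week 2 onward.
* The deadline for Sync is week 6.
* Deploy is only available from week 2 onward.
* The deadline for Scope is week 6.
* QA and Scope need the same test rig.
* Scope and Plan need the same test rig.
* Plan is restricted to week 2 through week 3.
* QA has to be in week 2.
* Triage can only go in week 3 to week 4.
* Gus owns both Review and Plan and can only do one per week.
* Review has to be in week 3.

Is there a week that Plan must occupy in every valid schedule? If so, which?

Plan's window is week 2–week 3.
Review is fixed at week 3, and Plan can't share a week with Review.
So Plan must be week 2.

week 2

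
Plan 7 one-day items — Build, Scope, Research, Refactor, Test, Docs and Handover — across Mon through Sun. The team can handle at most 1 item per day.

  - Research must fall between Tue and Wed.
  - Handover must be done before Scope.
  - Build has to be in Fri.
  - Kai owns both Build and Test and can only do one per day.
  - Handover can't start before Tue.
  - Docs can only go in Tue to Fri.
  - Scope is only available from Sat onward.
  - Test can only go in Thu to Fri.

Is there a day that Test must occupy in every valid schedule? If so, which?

Thu

Test's window is Thu–Fri.
Build is fixed at Fri, and Test can't share a day with Build.
So Test must be Thu.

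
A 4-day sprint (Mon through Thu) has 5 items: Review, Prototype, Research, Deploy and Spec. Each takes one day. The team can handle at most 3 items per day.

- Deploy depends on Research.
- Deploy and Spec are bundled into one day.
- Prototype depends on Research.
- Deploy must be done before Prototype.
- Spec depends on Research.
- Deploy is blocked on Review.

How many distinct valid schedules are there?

6

Splitting on Review: it can be Mon (4), Tue (2). Listing each branch's schedules as (Prototype, Research, Deploy, Spec):
Review=Mon: (Wed,Mon,Tue,Tue) (Thu,Mon,Tue,Tue) (Thu,Mon,Wed,Wed) (Thu,Tue,Wed,Wed) — 4.
Review=Tue: (Thu,Mon,Wed,Wed) (Thu,Tue,Wed,Wed) — 2.
Summing: 4 + 2 = 6.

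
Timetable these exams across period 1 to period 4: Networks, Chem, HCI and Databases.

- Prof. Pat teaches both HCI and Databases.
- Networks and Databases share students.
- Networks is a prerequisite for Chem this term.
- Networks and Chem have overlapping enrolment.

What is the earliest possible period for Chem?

period 2

Precedence pushes Chem to at least period 2.
Chem at period 2 is achievable: Networks -> period 1, HCI -> period 1, Databases -> period 2, Chem -> period 2.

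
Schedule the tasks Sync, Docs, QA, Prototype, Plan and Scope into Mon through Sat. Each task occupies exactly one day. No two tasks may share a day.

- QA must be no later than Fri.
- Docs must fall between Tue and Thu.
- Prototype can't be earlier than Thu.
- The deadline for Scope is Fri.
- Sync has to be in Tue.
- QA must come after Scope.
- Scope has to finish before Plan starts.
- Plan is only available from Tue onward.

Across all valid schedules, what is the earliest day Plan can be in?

Wed

Plan is available from Tue.
Plan at Wed is achievable: Docs -> Thu, Plan -> Wed, Prototype -> Sat, QA -> Fri, Scope -> Mon, Sync -> Tue.
Nothing earlier works — the capacity limit rule out every day before Wed.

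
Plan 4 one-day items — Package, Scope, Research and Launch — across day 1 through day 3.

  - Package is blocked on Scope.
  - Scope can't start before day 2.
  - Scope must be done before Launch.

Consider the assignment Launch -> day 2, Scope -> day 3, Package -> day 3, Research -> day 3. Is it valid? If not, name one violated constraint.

No — it violates: Scope must be done before Launch

Scope can't start before day 2 — holds.
Package is blocked on Scope — violated.
Scope must be done before Launch — violated.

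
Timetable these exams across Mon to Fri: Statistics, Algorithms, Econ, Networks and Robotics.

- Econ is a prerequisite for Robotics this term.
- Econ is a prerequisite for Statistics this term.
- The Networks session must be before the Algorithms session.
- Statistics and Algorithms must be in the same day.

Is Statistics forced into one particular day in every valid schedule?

Statistics can be Tue (e.g. Econ in Mon; Networks in Mon; Algorithms in Tue; Robotics in Tue; Statistics in Tue) or Wed (e.g. Statistics -> Wed; Robotics -> Tue; Econ -> Mon; Algorithms -> Wed; Networks -> Mon).

No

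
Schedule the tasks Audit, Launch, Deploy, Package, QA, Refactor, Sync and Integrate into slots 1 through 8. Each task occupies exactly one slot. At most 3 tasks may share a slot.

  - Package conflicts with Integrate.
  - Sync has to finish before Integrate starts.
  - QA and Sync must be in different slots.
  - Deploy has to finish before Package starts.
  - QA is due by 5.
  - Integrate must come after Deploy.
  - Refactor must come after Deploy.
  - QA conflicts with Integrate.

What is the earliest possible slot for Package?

Precedence pushes Package to at least 2.
Package at 2 is achievable: Integrate in 3; Sync in 2; Refactor in 2; Launch in 3; Package in 2; QA in 1; Audit in 1; Deploy in 1.

2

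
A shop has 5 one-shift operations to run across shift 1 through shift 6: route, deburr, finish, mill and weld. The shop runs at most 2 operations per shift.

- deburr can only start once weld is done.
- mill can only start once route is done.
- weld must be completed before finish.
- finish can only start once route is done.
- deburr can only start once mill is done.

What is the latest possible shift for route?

Downstream work caps route at shift 4.
route at shift 4 is achievable: weld in shift 1, deburr in shift 6, finish in shift 5, route in shift 4, mill in shift 5.

shift 4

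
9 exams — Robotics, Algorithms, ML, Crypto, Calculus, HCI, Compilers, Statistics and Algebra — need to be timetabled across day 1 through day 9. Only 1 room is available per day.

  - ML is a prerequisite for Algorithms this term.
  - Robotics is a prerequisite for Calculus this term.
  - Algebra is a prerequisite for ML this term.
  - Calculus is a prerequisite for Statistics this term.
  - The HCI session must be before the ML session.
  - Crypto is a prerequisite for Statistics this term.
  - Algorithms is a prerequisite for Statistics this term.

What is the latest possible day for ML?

day 7

Precedence pushes ML to at least day 2; downstream work caps ML at day 7.
ML at day 7 is achievable: Robotics in day 1; ML in day 7; Algebra in day 5; Crypto in day 3; Calculus in day 2; Algorithms in day 8; Compilers in day 6; HCI in day 4; Statistics in day 9.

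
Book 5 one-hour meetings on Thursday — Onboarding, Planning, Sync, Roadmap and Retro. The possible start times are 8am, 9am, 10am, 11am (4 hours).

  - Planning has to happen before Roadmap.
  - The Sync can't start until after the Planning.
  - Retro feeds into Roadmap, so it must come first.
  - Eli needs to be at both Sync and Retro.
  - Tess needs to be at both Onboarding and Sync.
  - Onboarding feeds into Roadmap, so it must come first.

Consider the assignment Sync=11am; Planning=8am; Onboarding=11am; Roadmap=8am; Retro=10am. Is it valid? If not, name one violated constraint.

Invalid. Onboarding feeds into Roadmap, so it must come first.

Onboarding feeds into Roadmap, so it must come first — violated.
Retro feeds into Roadmap, so it must come first — violated.
Eli needs to be at both Sync and Retro — holds.
Tess needs to be at both Onboarding and Sync — violated.
Planning has to happen before Roadmap — violated.
The Sync can't start until after the Planning — holds.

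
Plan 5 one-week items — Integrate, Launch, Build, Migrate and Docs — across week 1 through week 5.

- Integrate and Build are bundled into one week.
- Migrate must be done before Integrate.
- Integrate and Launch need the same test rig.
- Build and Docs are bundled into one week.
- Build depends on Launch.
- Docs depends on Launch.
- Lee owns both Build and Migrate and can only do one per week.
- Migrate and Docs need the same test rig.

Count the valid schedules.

30

Splitting on Integrate: it can be week 2 (1), week 3 (4), week 4 (9), week 5 (16). Listing each branch's schedules as (Launch, Build, Migrate, Docs) by week number:
Integrate=week 2: (1,2,1,2) — 1.
Integrate=week 3: (1,3,1,3) (1,3,2,3) (2,3,1,3) (2,3,2,3) — 4.
Integrate=week 4: (1,4,1,4) (1,4,2,4) (1,4,3,4) (2,4,1,4) (2,4,2,4) (2,4,3,4) (3,4,1,4) (3,4,2,4) (3,4,3,4) — 9.
Integrate=week 5: (1,5,1,5) (1,5,2,5) (1,5,3,5) (1,5,4,5) (2,5,1,5) (2,5,2,5) (2,5,3,5) (2,5,4,5) (3,5,1,5) (3,5,2,5) (3,5,3,5) (3,5,4,5) (4,5,1,5) (4,5,2,5) (4,5,3,5) (4,5,4,5) — 16.
Summing: 1 + 4 + 9 + 16 = 30.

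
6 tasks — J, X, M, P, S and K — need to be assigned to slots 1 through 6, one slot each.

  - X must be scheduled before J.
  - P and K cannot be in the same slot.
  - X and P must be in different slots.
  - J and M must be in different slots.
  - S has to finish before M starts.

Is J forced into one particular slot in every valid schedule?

J can be 2 (e.g. K in 1; P in 2; M in 3; X in 1; S in 1; J in 2) or 3 (e.g. J=3; P=2; X=1; S=1; M=2; K=1).

No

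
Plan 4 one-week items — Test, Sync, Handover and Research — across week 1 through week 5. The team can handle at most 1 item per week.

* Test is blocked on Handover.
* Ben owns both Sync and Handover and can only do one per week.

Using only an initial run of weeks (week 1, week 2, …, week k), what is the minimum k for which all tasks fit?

The precedence chain requires at least 2 distinct weeks.
With at most 1 per week and 4 tasks, at least 4 weeks are needed.
4 works (last occupied week: week 4): for example Research in week 4; Test in week 2; Handover in week 1; Sync in week 3.

4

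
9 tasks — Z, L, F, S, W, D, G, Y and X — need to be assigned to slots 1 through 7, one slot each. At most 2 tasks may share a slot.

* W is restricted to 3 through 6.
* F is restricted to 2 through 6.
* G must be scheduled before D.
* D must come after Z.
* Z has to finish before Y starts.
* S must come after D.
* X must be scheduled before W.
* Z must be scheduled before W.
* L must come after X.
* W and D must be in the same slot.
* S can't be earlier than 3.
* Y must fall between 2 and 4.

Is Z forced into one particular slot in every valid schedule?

Z can be 1 (e.g. S=4, Y=2, D=3, G=2, X=1, L=5, Z=1, W=3, F=4) or 2 (e.g. W in 4; L in 3; Y in 3; X in 1; S in 5; F in 2; Z in 2; D in 4; G in 1).

No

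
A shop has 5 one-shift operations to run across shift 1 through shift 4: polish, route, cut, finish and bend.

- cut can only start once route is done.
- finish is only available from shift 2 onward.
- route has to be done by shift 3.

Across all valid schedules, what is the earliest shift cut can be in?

shift 2

Precedence pushes cut to at least shift 2.
cut at shift 2 is achievable: cut -> shift 2, route -> shift 1, finish -> shift 2, polish -> shift 1, bend -> shift 1.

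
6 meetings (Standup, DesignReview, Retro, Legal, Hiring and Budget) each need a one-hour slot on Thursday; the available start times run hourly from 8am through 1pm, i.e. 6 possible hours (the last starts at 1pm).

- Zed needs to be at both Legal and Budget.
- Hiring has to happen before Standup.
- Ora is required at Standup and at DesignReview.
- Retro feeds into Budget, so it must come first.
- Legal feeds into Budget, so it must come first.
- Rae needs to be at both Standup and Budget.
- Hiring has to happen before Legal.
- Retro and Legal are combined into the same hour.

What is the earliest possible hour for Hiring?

8am

Downstream work caps Hiring at 11am.
Hiring at 8am is achievable: Hiring in 8am, Legal in 9am, Standup in 9am, Retro in 9am, Budget in 10am, DesignReview in 8am.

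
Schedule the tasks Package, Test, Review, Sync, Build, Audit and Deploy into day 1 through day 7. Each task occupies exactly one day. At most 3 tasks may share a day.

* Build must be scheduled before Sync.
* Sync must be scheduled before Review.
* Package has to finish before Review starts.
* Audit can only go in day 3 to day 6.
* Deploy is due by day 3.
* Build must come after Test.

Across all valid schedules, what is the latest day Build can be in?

Precedence pushes Build to at least day 2; downstream work caps Build at day 5.
Build at day 5 is achievable: Audit=day 3, Deploy=day 1, Sync=day 6, Review=day 7, Build=day 5, Test=day 1, Package=day 1.

day 5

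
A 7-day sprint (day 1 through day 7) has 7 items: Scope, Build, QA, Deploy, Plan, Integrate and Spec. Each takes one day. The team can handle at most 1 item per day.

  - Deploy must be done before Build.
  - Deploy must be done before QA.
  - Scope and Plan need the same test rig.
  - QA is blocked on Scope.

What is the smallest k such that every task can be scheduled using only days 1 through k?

The precedence chain requires at least 2 distinct days.
With at most 1 per day and 7 tasks, at least 7 days are needed.
7 works (last occupied day: day 7): for example Plan in day 5; Spec in day 7; Build in day 4; Integrate in day 6; QA in day 3; Deploy in day 1; Scope in day 2.

7 days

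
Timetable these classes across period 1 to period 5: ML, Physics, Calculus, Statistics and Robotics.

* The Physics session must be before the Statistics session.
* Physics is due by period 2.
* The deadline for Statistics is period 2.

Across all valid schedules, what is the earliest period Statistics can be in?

Precedence pushes Statistics to at least period 2; Statistics's own window allows nothing later than period 2.
Statistics at period 2 is achievable: ML in period 1, Physics in period 1, Statistics in period 2, Calculus in period 1, Robotics in period 1.

period 2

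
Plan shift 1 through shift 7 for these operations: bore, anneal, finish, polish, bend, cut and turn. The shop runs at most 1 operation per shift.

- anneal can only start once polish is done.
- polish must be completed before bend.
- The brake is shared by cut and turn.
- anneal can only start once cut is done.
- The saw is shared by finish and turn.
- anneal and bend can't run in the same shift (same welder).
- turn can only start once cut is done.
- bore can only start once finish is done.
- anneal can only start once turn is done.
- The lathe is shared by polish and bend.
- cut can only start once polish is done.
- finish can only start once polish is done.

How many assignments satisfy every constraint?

60

Splitting on bore: it can be shift 3 (4), shift 4 (8), shift 5 (12), shift 6 (16), shift 7 (20). Listing each branch's schedules as (anneal, finish, polish, bend, cut, turn) by shift number:
bore=shift 3: (6,2,1,7,4,5) (7,2,1,4,5,6) (7,2,1,5,4,6) (7,2,1,6,4,5) — 4.
bore=shift 4: (6,2,1,7,3,5) (6,3,1,7,2,5) (7,2,1,3,5,6) (7,2,1,5,3,6) (7,2,1,6,3,5) (7,3,1,2,5,6) (7,3,1,5,2,6) (7,3,1,6,2,5) — 8.
bore=shift 5: (6,2,1,7,3,4) (6,3,1,7,2,4) (6,4,1,7,2,3) (7,2,1,3,4,6) (7,2,1,4,3,6) (7,2,1,6,3,4) (7,3,1,2,4,6) (7,3,1,4,2,6) (7,3,1,6,2,4) (7,4,1,2,3,6) (7,4,1,3,2,6) (7,4,1,6,2,3) — 12.
bore=shift 6: (4,5,1,7,2,3) (5,2,1,7,3,4) (5,3,1,7,2,4) (5,4,1,7,2,3) (7,2,1,3,4,5) (7,2,1,4,3,5) (7,2,1,5,3,4) (7,3,1,2,4,5) (7,3,1,4,2,5) (7,3,1,5,2,4) (7,4,1,2,3,5) (7,4,1,3,2,5) (7,4,1,5,2,3) (7,5,1,2,3,4) (7,5,1,3,2,4) (7,5,1,4,2,3) — 16.
bore=shift 7: (4,5,1,6,2,3) (4,6,1,5,2,3) (5,2,1,6,3,4) (5,3,1,6,2,4) (5,4,1,6,2,3) (5,6,1,2,3,4) (5,6,1,3,2,4) (5,6,1,4,2,3) (6,2,1,3,4,5) (6,2,1,4,3,5) (6,2,1,5,3,4) (6,3,1,2,4,5) (6,3,1,4,2,5) (6,3,1,5,2,4) (6,4,1,2,3,5) (6,4,1,3,2,5) (6,4,1,5,2,3) (6,5,1,2,3,4) (6,5,1,3,2,4) (6,5,1,4,2,3) — 20.
Summing: 4 + 8 + 12 + 16 + 20 = 60.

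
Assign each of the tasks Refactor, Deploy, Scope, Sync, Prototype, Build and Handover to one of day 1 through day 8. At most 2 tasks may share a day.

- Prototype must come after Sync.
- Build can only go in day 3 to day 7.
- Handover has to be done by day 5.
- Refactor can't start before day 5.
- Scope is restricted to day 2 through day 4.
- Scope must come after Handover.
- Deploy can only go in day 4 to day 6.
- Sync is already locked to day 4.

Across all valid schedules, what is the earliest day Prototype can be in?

day 5

Precedence pushes Prototype to at least day 5.
Prototype at day 5 is achievable: Scope=day 2; Refactor=day 5; Prototype=day 5; Handover=day 1; Sync=day 4; Build=day 3; Deploy=day 4.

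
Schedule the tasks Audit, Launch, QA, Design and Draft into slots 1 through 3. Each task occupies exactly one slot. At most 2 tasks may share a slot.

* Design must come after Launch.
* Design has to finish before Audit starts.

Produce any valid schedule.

Launch in 1, QA in 1, Audit in 3, Draft in 2, Design in 2

Checking: Launch(1) before Design(2); Design(2) before Audit(3); max 2 per slot (cap 2).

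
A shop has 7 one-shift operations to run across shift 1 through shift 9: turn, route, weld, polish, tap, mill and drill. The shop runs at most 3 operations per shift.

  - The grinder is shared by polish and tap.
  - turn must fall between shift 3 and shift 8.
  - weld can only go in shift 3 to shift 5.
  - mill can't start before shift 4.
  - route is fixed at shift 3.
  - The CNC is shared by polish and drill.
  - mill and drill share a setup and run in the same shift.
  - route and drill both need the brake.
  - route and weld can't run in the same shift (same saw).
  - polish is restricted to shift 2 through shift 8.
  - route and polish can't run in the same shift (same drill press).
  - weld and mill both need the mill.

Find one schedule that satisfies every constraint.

polish -> shift 2, mill -> shift 5, route -> shift 3, turn -> shift 3, tap -> shift 1, drill -> shift 5, weld -> shift 4

Checking: route(shift 3) != polish(shift 2); polish(shift 2) != drill(shift 5); route(shift 3) != weld(shift 4); route(shift 3) != drill(shift 5); weld(shift 4) != mill(shift 5); polish(shift 2) != tap(shift 1); mill = drill = shift 5; weld=shift 4 in [shift 3,shift 5]; mill=shift 5 in [shift 4,shift 9]; polish=shift 2 in [shift 2,shift 8]; turn=shift 3 in [shift 3,shift 8]; route=shift 3 in [shift 3,shift 3]; max 2 per shift (cap 3).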